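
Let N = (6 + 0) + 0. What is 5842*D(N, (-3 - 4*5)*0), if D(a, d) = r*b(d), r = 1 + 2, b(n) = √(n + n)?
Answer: 0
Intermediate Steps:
b(n) = √2*√n (b(n) = √(2*n) = √2*√n)
r = 3
N = 6 (N = 6 + 0 = 6)
D(a, d) = 3*√2*√d (D(a, d) = 3*(√2*√d) = 3*√2*√d)
5842*D(N, (-3 - 4*5)*0) = 5842*(3*√2*√((-3 - 4*5)*0)) = 5842*(3*√2*√((-3 - 20)*0)) = 5842*(3*√2*√(-23*0)) = 5842*(3*√2*√0) = 5842*(3*√2*0) = 5842*0 = 0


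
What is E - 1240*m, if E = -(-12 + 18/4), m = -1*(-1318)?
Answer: -3268625/2 ≈ -1.6343e+6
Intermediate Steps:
m = 1318
E = 15/2 (E = -(-12 + 18*(¼)) = -(-12 + 9/2) = -1*(-15/2) = 15/2 ≈ 7.5000)
E - 1240*m = 15/2 - 1240*1318 = 15/2 - 1634320 = -3268625/2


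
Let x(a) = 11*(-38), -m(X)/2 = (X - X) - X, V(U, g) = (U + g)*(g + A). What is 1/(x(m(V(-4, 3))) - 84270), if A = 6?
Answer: -1/84688 ≈ -1.1808e-5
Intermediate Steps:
V(U, g) = (6 + g)*(U + g) (V(U, g) = (U + g)*(g + 6) = (U + g)*(6 + g) = (6 + g)*(U + g))
m(X) = 2*X (m(X) = -2*((X - X) - X) = -2*(0 - X) = -(-2)*X = 2*X)
x(a) = -418
1/(x(m(V(-4, 3))) - 84270) = 1/(-418 - 84270) = 1/(-84688) = -1/84688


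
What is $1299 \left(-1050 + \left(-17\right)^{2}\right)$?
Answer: $-988539$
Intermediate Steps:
$1299 \left(-1050 + \left(-17\right)^{2}\right) = 1299 \left(-1050 + 289\right) = 1299 \left(-761\right) = -988539$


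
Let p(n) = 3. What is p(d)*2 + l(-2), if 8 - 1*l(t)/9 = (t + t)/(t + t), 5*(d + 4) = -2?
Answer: 69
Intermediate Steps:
d = -22/5 (d = -4 + (⅕)*(-2) = -4 - ⅖ = -22/5 ≈ -4.4000)
l(t) = 63 (l(t) = 72 - 9*(t + t)/(t + t) = 72 - 9*2*t/(2*t) = 72 - 9*2*t*1/(2*t) = 72 - 9*1 = 72 - 9 = 63)
p(d)*2 + l(-2) = 3*2 + 63 = 6 + 63 = 69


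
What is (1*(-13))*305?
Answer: -3965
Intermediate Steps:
(1*(-13))*305 = -13*305 = -3965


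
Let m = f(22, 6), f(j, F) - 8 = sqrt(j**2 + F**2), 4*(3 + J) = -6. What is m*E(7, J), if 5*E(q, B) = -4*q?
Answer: -224/5 - 56*sqrt(130)/5 ≈ -172.50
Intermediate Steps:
J = -9/2 (J = -3 + (1/4)*(-6) = -3 - 3/2 = -9/2 ≈ -4.5000)
f(j, F) = 8 + sqrt(F**2 + j**2) (f(j, F) = 8 + sqrt(j**2 + F**2) = 8 + sqrt(F**2 + j**2))
E(q, B) = -4*q/5 (E(q, B) = (-4*q)/5 = -4*q/5)
m = 8 + 2*sqrt(130) (m = 8 + sqrt(6**2 + 22**2) = 8 + sqrt(36 + 484) = 8 + sqrt(520) = 8 + 2*sqrt(130) ≈ 30.803)
m*E(7, J) = (8 + 2*sqrt(130))*(-4/5*7) = (8 + 2*sqrt(130))*(-28/5) = -224/5 - 56*sqrt(130)/5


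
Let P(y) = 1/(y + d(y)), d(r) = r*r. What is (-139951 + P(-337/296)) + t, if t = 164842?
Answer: 344006563/13817 ≈ 24897.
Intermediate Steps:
d(r) = r²
P(y) = 1/(y + y²)
(-139951 + P(-337/296)) + t = (-139951 + 1/(((-337/296))*(1 - 337/296))) + 164842 = (-139951 + 1/(((-337*1/296))*(1 - 337*1/296))) + 164842 = (-139951 + 1/((-337/296)*(1 - 337/296))) + 164842 = (-139951 - 296/(337*(-41/296))) + 164842 = (-139951 - 296/337*(-296/41)) + 164842 = (-139951 + 87616/13817) + 164842 = -1933615351/13817 + 164842 = 344006563/13817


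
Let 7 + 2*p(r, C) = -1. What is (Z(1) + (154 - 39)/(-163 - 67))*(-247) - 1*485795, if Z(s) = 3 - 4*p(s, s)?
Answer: -980729/2 ≈ -4.9036e+5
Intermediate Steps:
p(r, C) = -4 (p(r, C) = -7/2 + (½)*(-1) = -7/2 - ½ = -4)
Z(s) = 19 (Z(s) = 3 - 4*(-4) = 3 + 16 = 19)
(Z(1) + (154 - 39)/(-163 - 67))*(-247) - 1*485795 = (19 + (154 - 39)/(-163 - 67))*(-247) - 1*485795 = (19 + 115/(-230))*(-247) - 485795 = (19 + 115*(-1/230))*(-247) - 485795 = (19 - ½)*(-247) - 485795 = (37/2)*(-247) - 485795 = -9139/2 - 485795 = -980729/2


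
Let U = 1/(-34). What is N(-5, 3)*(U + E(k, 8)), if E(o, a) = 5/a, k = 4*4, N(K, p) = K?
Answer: -405/136 ≈ -2.9779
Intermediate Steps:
k = 16
U = -1/34 ≈ -0.029412
N(-5, 3)*(U + E(k, 8)) = -5*(-1/34 + 5/8) = -5*81/136 = -405/136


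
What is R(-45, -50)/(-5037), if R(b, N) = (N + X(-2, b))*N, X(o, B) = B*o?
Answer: 2000/5037 ≈ 0.39706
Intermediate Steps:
R(b, N) = N*(N - 2*b) (R(b, N) = (N + b*(-2))*N = (N - 2*b)*N = N*(N - 2*b))
R(-45, -50)/(-5037) = -50*(-50 - 2*(-45))/(-5037) = -50*(-50 + 90)*(-1/5037) = -50*40*(-1/5037) = -2000*(-1/5037) = 2000/5037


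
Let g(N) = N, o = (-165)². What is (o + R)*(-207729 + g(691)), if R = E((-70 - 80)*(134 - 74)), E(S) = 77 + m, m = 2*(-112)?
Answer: -5606174964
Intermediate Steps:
m = -224
o = 27225
E(S) = -147 (E(S) = 77 - 224 = -147)
R = -147
(o + R)*(-207729 + g(691)) = (27225 - 147)*(-207729 + 691) = 27078*(-207038) = -5606174964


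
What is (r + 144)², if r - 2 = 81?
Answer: 51529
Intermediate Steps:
r = 83 (r = 2 + 81 = 83)
(r + 144)² = (83 + 144)² = 227² = 51529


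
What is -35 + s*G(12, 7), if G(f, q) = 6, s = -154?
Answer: -959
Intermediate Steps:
-35 + s*G(12, 7) = -35 - 154*6 = -35 - 924 = -959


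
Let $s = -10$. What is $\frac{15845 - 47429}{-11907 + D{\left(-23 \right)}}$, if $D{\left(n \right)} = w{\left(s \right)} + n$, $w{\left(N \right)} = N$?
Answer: $\frac{2632}{995} \approx 2.6452$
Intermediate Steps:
$D{\left(n \right)} = -10 + n$
$\frac{15845 - 47429}{-11907 + D{\left(-23 \right)}} = \frac{15845 - 47429}{-11907 - 33} = - \frac{31584}{-11907 - 33} = - \frac{31584}{-11940} = \left(-31584\right) \left(- \frac{1}{11940}\right) = \frac{2632}{995}$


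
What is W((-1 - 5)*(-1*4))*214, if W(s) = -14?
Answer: -2996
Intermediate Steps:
W((-1 - 5)*(-1*4))*214 = -14*214 = -2996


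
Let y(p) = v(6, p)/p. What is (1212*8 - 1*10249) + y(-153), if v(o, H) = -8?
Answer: -84601/153 ≈ -552.95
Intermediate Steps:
y(p) = -8/p
(1212*8 - 1*10249) + y(-153) = (1212*8 - 1*10249) - 8/(-153) = (9696 - 10249) - 8*(-1/153) = -553 + 8/153 = -84601/153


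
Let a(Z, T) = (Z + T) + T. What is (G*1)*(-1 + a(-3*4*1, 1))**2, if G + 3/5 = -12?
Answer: -7623/5 ≈ -1524.6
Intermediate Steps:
G = -63/5 (G = -3/5 - 12 = -63/5 ≈ -12.600)
a(Z, T) = Z + 2*T (a(Z, T) = (T + Z) + T = Z + 2*T)
(G*1)*(-1 + a(-3*4*1, 1))**2 = (-63/5*1)*(-1 + (-3*4*1 + 2*1))**2 = -63*(-1 + (-12*1 + 2))**2/5 = -63*(-1 + (-12 + 2))**2/5 = -63*(-1 - 10)**2/5 = -63/5*(-11)**2 = -63/5*121 = -7623/5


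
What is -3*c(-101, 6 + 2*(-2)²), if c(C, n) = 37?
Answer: -111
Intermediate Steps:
-3*c(-101, 6 + 2*(-2)²) = -3*37 = -111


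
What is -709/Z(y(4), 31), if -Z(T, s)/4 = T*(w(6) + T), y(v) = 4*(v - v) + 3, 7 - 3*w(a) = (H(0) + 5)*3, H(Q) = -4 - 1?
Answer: 709/64 ≈ 11.078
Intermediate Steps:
H(Q) = -5
w(a) = 7/3 (w(a) = 7/3 - (-5 + 5)*3/3 = 7/3 - 0*3 = 7/3 - 1/3*0 = 7/3 + 0 = 7/3)
y(v) = 3 (y(v) = 4*0 + 3 = 0 + 3 = 3)
Z(T, s) = -4*T*(7/3 + T)
-709/Z(y(4), 31) = -709*(-1/(4*(7 + 3*3))) = -709*(-1/(4*(7 + 9))) = -709/((-4/3*3*16)) = -709/(-64) = -709*(-1/64) = 709/64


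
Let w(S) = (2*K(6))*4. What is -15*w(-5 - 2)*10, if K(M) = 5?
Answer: -6000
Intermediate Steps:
w(S) = 40 (w(S) = (2*5)*4 = 10*4 = 40)
-15*w(-5 - 2)*10 = -15*40*10 = -600*10 = -6000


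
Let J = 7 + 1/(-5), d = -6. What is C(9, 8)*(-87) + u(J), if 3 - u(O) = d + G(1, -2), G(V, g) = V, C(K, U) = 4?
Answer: -340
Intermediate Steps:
J = 34/5 (J = 7 - ⅕ = 34/5 ≈ 6.8000)
u(O) = 8 (u(O) = 3 - (-6 + 1) = 3 - 1*(-5) = 3 + 5 = 8)
C(9, 8)*(-87) + u(J) = 4*(-87) + 8 = -348 + 8 = -340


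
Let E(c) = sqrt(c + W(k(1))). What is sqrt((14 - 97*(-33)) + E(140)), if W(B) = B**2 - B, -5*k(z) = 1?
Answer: sqrt(80375 + 5*sqrt(3506))/5 ≈ 56.805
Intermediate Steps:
k(z) = -1/5 (k(z) = -1/5*1 = -1/5)
E(c) = sqrt(6/25 + c) (E(c) = sqrt(c - (-1 - 1/5)/5) = sqrt(c - 1/5*(-6/5)) = sqrt(c + 6/25) = sqrt(6/25 + c))
sqrt((14 - 97*(-33)) + E(140)) = sqrt((14 - 97*(-33)) + sqrt(6 + 25*140)/5) = sqrt((14 + 3201) + sqrt(6 + 3500)/5) = sqrt(3215 + sqrt(3506)/5)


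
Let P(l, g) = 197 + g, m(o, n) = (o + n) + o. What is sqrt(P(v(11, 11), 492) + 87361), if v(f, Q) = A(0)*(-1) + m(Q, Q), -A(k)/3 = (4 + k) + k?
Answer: 5*sqrt(3522) ≈ 296.73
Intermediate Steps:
A(k) = -12 - 6*k (A(k) = -3*((4 + k) + k) = -3*(4 + 2*k) = -12 - 6*k)
m(o, n) = n + 2*o (m(o, n) = (n + o) + o = n + 2*o)
v(f, Q) = 12 + 3*Q (v(f, Q) = (-12 - 6*0)*(-1) + (Q + 2*Q) = (-12 + 0)*(-1) + 3*Q = -12*(-1) + 3*Q = 12 + 3*Q)
sqrt(P(v(11, 11), 492) + 87361) = sqrt((197 + 492) + 87361) = sqrt(689 + 87361) = sqrt(88050) = 5*sqrt(3522)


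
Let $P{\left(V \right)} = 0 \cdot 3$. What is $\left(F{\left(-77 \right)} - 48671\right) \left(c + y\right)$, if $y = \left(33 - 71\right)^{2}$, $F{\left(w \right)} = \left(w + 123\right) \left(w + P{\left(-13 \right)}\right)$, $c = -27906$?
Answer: $1381660406$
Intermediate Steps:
$P{\left(V \right)} = 0$
$F{\left(w \right)} = w \left(123 + w\right)$ ($F{\left(w \right)} = \left(w + 123\right) \left(w + 0\right) = \left(123 + w\right) w = w \left(123 + w\right)$)
$y = 1444$ ($y = \left(-38\right)^{2} = 1444$)
$\left(F{\left(-77 \right)} - 48671\right) \left(c + y\right) = \left(- 77 \left(123 - 77\right) - 48671\right) \left(-27906 + 1444\right) = \left(\left(-77\right) 46 - 48671\right) \left(-26462\right) = \left(-3542 - 48671\right) \left(-26462\right) = \left(-52213\right) \left(-26462\right) = 1381660406$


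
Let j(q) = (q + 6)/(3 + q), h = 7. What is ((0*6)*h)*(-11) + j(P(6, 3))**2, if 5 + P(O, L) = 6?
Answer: 49/16 ≈ 3.0625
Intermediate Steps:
P(O, L) = 1 (P(O, L) = -5 + 6 = 1)
j(q) = (6 + q)/(3 + q)
((0*6)*h)*(-11) + j(P(6, 3))**2 = ((0*6)*7)*(-11) + ((6 + 1)/(3 + 1))**2 = (0*7)*(-11) + (7/4)**2 = 0*(-11) + ((1/4)*7)**2 = 0 + (7/4)**2 = 0 + 49/16 = 49/16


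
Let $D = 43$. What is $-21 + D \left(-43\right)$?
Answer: $-1870$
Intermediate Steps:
$-21 + D \left(-43\right) = -21 + 43 \left(-43\right) = -21 - 1849 = -1870$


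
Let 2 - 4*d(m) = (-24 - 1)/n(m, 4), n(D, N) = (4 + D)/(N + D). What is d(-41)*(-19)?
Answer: -513/4 ≈ -128.25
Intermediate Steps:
n(D, N) = (4 + D)/(D + N)
d(m) = 27/4 (d(m) = 1/2 - (-24 - 1)/(4*((4 + m)/(m + 4))) = 1/2 - (-25)/(4*((4 + m)/(4 + m))) = 1/2 - (-25)/(4*1) = 1/2 - (-25)/4 = 1/2 - 1/4*(-25) = 1/2 + 25/4 = 27/4)
d(-41)*(-19) = (27/4)*(-19) = -513/4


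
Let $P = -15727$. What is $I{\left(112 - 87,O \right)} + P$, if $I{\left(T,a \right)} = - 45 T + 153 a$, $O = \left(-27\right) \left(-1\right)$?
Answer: $-12721$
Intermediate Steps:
$O = 27$
$I{\left(112 - 87,O \right)} + P = \left(- 45 \left(112 - 87\right) + 153 \cdot 27\right) - 15727 = \left(\left(-45\right) 25 + 4131\right) - 15727 = \left(-1125 + 4131\right) - 15727 = 3006 - 15727 = -12721$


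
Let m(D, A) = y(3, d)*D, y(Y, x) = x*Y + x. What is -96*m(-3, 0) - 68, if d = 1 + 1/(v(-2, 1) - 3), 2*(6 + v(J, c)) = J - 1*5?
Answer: 24796/25 ≈ 991.84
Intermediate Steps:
v(J, c) = -17/2 + J/2 (v(J, c) = -6 + (J - 1*5)/2 = -6 + (J - 5)/2 = -6 + (-5 + J)/2 = -6 + (-5/2 + J/2) = -17/2 + J/2)
d = 23/25 (d = 1 + 1/((-17/2 + (1/2)*(-2)) - 3) = 1 + 1/((-17/2 - 1) - 3) = 1 + 1/(-19/2 - 3) = 1 + 1/(-25/2) = 1 - 2/25 = 23/25 ≈ 0.92000)
y(Y, x) = x + Y*x (y(Y, x) = Y*x + x = x + Y*x)
m(D, A) = 92*D/25 (m(D, A) = (23*(1 + 3)/25)*D = ((23/25)*4)*D = 92*D/25)
-96*m(-3, 0) - 68 = -8832*(-3)/25 - 68 = -96*(-276/25) - 68 = 26496/25 - 68 = 24796/25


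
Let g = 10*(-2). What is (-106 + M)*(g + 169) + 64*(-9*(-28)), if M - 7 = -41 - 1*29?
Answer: -9053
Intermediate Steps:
g = -20
M = -63 (M = 7 + (-41 - 1*29) = 7 + (-41 - 29) = 7 - 70 = -63)
(-106 + M)*(g + 169) + 64*(-9*(-28)) = (-106 - 63)*(-20 + 169) + 64*(-9*(-28)) = -169*149 + 64*252 = -25181 + 16128 = -9053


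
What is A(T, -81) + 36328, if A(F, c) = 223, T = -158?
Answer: 36551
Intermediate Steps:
A(T, -81) + 36328 = 223 + 36328 = 36551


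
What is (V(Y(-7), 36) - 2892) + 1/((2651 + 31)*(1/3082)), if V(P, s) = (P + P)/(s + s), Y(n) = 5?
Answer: -5168593/1788 ≈ -2890.7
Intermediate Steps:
V(P, s) = P/s (V(P, s) = (2*P)/((2*s)) = (2*P)*(1/(2*s)) = P/s)
(V(Y(-7), 36) - 2892) + 1/((2651 + 31)*(1/3082)) = (5/36 - 2892) + 1/((2651 + 31)*(1/3082)) = (5*(1/36) - 2892) + 1/(2682*(1/3082)) = (5/36 - 2892) + (1/2682)*3082 = -104107/36 + 1541/1341 = -5168593/1788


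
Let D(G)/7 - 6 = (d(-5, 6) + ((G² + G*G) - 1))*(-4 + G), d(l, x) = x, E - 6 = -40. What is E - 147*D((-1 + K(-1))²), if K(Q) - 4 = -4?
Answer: 15401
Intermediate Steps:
E = -34 (E = 6 - 40 = -34)
K(Q) = 0 (K(Q) = 4 - 4 = 0)
D(G) = 42 + 7*(-4 + G)*(5 + 2*G²) (D(G) = 42 + 7*((6 + ((G² + G*G) - 1))*(-4 + G)) = 42 + 7*((6 + ((G² + G²) - 1))*(-4 + G)) = 42 + 7*((6 + (2*G² - 1))*(-4 + G)) = 42 + 7*((6 + (-1 + 2*G²))*(-4 + G)) = 42 + 7*((5 + 2*G²)*(-4 + G)) = 42 + 7*((-4 + G)*(5 + 2*G²)) = 42 + 7*(-4 + G)*(5 + 2*G²))
E - 147*D((-1 + K(-1))²) = -34 - 147*(-98 - 56*(-1 + 0)⁴ + 14*((-1 + 0)²)³ + 35*(-1 + 0)²) = -34 - 147*(-98 - 56*((-1)²)² + 14*((-1)²)³ + 35*(-1)²) = -34 - 147*(-98 - 56*1² + 14*1³ + 35*1) = -34 - 147*(-98 - 56*1 + 14*1 + 35) = -34 - 147*(-98 - 56 + 14 + 35) = -34 - 147*(-105) = -34 + 15435 = 15401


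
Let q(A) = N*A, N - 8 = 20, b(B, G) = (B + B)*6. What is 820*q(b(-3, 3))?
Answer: -826560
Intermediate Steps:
b(B, G) = 12*B (b(B, G) = (2*B)*6 = 12*B)
N = 28 (N = 8 + 20 = 28)
q(A) = 28*A
820*q(b(-3, 3)) = 820*(28*(12*(-3))) = 820*(28*(-36)) = 820*(-1008) = -826560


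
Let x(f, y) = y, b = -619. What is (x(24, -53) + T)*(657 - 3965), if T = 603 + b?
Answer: 228252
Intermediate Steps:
T = -16 (T = 603 - 619 = -16)
(x(24, -53) + T)*(657 - 3965) = (-53 - 16)*(657 - 3965) = -69*(-3308) = 228252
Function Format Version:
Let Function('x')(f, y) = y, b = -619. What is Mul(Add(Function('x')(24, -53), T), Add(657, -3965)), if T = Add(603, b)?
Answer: 228252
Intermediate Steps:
T = -16 (T = Add(603, -619) = -16)
Mul(Add(Function('x')(24, -53), T), Add(657, -3965)) = Mul(Add(-53, -16), Add(657, -3965)) = Mul(-69, -3308) = 228252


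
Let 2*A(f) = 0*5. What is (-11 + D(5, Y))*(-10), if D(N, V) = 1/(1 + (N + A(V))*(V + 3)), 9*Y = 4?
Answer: 8975/82 ≈ 109.45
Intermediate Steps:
Y = 4/9 (Y = (1/9)*4 = 4/9 ≈ 0.44444)
A(f) = 0 (A(f) = (0*5)/2 = (1/2)*0 = 0)
D(N, V) = 1/(1 + N*(3 + V)) (D(N, V) = 1/(1 + (N + 0)*(V + 3)) = 1/(1 + N*(3 + V)))
(-11 + D(5, Y))*(-10) = (-11 + 1/(1 + 3*5 + 5*(4/9)))*(-10) = (-11 + 1/(1 + 15 + 20/9))*(-10) = (-11 + 1/(164/9))*(-10) = (-11 + 9/164)*(-10) = -1795/164*(-10) = 8975/82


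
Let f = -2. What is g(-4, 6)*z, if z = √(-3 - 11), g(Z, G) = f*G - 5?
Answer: -17*I*√14 ≈ -63.608*I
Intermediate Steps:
g(Z, G) = -5 - 2*G (g(Z, G) = -2*G - 5 = -5 - 2*G)
z = I*√14 (z = √(-14) = I*√14 ≈ 3.7417*I)
g(-4, 6)*z = (-5 - 2*6)*(I*√14) = (-5 - 12)*(I*√14) = -17*I*√14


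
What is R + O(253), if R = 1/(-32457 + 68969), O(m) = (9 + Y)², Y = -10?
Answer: 36513/36512 ≈ 1.0000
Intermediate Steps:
O(m) = 1 (O(m) = (9 - 10)² = (-1)² = 1)
R = 1/36512 ≈ 2.7388e-5
R + O(253) = 1/36512 + 1 = 36513/36512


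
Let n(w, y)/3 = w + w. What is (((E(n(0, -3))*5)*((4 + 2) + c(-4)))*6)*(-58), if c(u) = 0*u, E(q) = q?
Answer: 0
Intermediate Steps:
n(w, y) = 6*w (n(w, y) = 3*(w + w) = 3*(2*w) = 6*w)
c(u) = 0
(((E(n(0, -3))*5)*((4 + 2) + c(-4)))*6)*(-58) = ((((6*0)*5)*((4 + 2) + 0))*6)*(-58) = (((0*5)*(6 + 0))*6)*(-58) = ((0*6)*6)*(-58) = (0*6)*(-58) = 0*(-58) = 0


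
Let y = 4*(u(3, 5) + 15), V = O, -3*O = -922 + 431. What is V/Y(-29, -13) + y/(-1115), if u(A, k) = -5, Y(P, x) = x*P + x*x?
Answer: 96389/365274 ≈ 0.26388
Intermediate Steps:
O = 491/3 (O = -(-922 + 431)/3 = -1/3*(-491) = 491/3 ≈ 163.67)
Y(P, x) = x**2 + P*x (Y(P, x) = P*x + x**2 = x**2 + P*x)
V = 491/3 ≈ 163.67
y = 40 (y = 4*(-5 + 15) = 4*10 = 40)
V/Y(-29, -13) + y/(-1115) = 491/(3*((-13*(-29 - 13)))) + 40/(-1115) = 491/(3*((-13*(-42)))) + 40*(-1/1115) = (491/3)/546 - 8/223 = (491/3)*(1/546) - 8/223 = 491/1638 - 8/223 = 96389/365274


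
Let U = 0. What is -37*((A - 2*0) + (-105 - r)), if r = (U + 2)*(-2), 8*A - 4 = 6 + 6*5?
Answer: 3552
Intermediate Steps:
A = 5 (A = ½ + (6 + 6*5)/8 = ½ + (6 + 30)/8 = ½ + (⅛)*36 = ½ + 9/2 = 5)
r = -4 (r = (0 + 2)*(-2) = 2*(-2) = -4)
-37*((A - 2*0) + (-105 - r)) = -37*((5 - 2*0) + (-105 - 1*(-4))) = -37*((5 + 0) + (-105 + 4)) = -37*(5 - 101) = -37*(-96) = 3552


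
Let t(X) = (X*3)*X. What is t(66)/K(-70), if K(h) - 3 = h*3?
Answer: -1452/23 ≈ -63.130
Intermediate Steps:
K(h) = 3 + 3*h (K(h) = 3 + h*3 = 3 + 3*h)
t(X) = 3*X² (t(X) = (3*X)*X = 3*X²)
t(66)/K(-70) = (3*66²)/(3 + 3*(-70)) = (3*4356)/(3 - 210) = 13068/(-207) = 13068*(-1/207) = -1452/23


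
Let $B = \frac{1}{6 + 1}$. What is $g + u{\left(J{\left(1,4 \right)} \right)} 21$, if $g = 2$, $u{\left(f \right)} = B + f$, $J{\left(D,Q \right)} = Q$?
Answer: $89$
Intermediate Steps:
$B = \frac{1}{7} \approx 0.14286$
$u{\left(f \right)} = \frac{1}{7} + f$
$g + u{\left(J{\left(1,4 \right)} \right)} 21 = 2 + \left(\frac{1}{7} + 4\right) 21 = 2 + \frac{29}{7} \cdot 21 = 2 + 87 = 89$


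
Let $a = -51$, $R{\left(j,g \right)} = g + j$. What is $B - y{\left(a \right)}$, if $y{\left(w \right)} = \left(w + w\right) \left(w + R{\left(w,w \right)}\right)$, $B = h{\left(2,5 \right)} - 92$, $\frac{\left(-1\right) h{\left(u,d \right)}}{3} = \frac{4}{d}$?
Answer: $- \frac{78502}{5} \approx -15700.0$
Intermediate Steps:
$h{\left(u,d \right)} = - \frac{12}{d}$ ($h{\left(u,d \right)} = - 3 \frac{4}{d} = - \frac{12}{d}$)
$B = - \frac{472}{5}$ ($B = - \frac{12}{5} - 92 = - \frac{472}{5} \approx -94.4$)
$y{\left(w \right)} = 6 w^{2}$ ($y{\left(w \right)} = \left(w + w\right) \left(w + \left(w + w\right)\right) = 2 w \left(w + 2 w\right) = 2 w 3 w = 6 w^{2}$)
$B - y{\left(a \right)} = - \frac{472}{5} - 6 \left(-51\right)^{2} = - \frac{472}{5} - 6 \cdot 2601 = - \frac{472}{5} - 15606 = - \frac{78502}{5}$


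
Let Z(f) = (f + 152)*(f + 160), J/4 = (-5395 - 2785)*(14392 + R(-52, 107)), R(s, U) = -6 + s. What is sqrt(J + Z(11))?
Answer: I*sqrt(468980607) ≈ 21656.0*I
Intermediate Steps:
J = -469008480 (J = 4*((-5395 - 2785)*(14392 + (-6 - 52))) = 4*(-8180*(14392 - 58)) = 4*(-8180*14334) = 4*(-117252120) = -469008480)
Z(f) = (152 + f)*(160 + f)
sqrt(J + Z(11)) = sqrt(-469008480 + (24320 + 11**2 + 312*11)) = sqrt(-469008480 + (24320 + 121 + 3432)) = sqrt(-469008480 + 27873) = sqrt(-468980607) = I*sqrt(468980607)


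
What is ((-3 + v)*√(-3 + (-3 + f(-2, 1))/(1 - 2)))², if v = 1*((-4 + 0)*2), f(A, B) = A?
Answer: 242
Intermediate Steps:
v = -8 (v = 1*(-4*2) = 1*(-8) = -8)
((-3 + v)*√(-3 + (-3 + f(-2, 1))/(1 - 2)))² = ((-3 - 8)*√(-3 + (-3 - 2)/(1 - 2)))² = (-11*√(-3 - 5/(-1)))² = (-11*√(-3 - 5*(-1)))² = (-11*√(-3 + 5))² = (-11*√2)² = 242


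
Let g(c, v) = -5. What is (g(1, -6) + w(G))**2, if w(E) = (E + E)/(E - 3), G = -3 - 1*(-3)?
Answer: 25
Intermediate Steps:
G = 0 (G = -3 + 3 = 0)
w(E) = 2*E/(-3 + E) (w(E) = (2*E)/(-3 + E) = 2*E/(-3 + E))
(g(1, -6) + w(G))**2 = (-5 + 2*0/(-3 + 0))**2 = (-5 + 2*0/(-3))**2 = (-5 + 2*0*(-1/3))**2 = (-5 + 0)**2 = (-5)**2 = 25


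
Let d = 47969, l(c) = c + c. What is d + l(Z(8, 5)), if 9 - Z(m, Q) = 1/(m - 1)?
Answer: 335907/7 ≈ 47987.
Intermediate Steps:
Z(m, Q) = 9 - 1/(-1 + m) (Z(m, Q) = 9 - 1/(m - 1) = 9 - 1/(-1 + m))
l(c) = 2*c
d + l(Z(8, 5)) = 47969 + 2*((-10 + 9*8)/(-1 + 8)) = 47969 + 2*((-10 + 72)/7) = 47969 + 2*((⅐)*62) = 47969 + 2*(62/7) = 47969 + 124/7 = 335907/7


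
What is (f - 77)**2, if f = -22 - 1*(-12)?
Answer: 7569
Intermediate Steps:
f = -10 (f = -22 + 12 = -10)
(f - 77)**2 = (-10 - 77)**2 = (-87)**2 = 7569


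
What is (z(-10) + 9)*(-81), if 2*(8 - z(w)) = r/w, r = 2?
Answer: -13851/10 ≈ -1385.1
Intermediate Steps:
z(w) = 8 - 1/w
(z(-10) + 9)*(-81) = ((8 - 1/(-10)) + 9)*(-81) = ((8 - 1*(-1/10)) + 9)*(-81) = ((8 + 1/10) + 9)*(-81) = (81/10 + 9)*(-81) = (171/10)*(-81) = -13851/10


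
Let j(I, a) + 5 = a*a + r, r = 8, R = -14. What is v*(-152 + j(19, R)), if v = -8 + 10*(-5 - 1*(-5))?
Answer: -376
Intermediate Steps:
v = -8 (v = -8 + 10*(-5 + 5) = -8 + 10*0 = -8 + 0 = -8)
j(I, a) = 3 + a² (j(I, a) = -5 + (a*a + 8) = -5 + (a² + 8) = -5 + (8 + a²) = 3 + a²)
v*(-152 + j(19, R)) = -8*(-152 + (3 + (-14)²)) = -8*(-152 + (3 + 196)) = -8*(-152 + 199) = -8*47 = -376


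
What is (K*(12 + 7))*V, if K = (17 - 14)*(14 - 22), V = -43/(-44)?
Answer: -4902/11 ≈ -445.64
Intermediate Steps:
V = 43/44 (V = -43*(-1/44) = 43/44 ≈ 0.97727)
K = -24 (K = 3*(-8) = -24)
(K*(12 + 7))*V = -24*(12 + 7)*(43/44) = -24*19*(43/44) = -456*43/44 = -4902/11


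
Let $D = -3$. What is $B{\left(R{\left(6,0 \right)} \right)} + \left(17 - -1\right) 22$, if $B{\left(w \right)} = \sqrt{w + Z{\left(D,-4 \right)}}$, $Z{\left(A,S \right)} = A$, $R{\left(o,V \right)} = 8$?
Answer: $396 + \sqrt{5} \approx 398.24$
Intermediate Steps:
$B{\left(w \right)} = \sqrt{-3 + w}$ ($B{\left(w \right)} = \sqrt{w - 3} = \sqrt{-3 + w}$)
$B{\left(R{\left(6,0 \right)} \right)} + \left(17 - -1\right) 22 = \sqrt{-3 + 8} + \left(17 - -1\right) 22 = \sqrt{5} + \left(17 + \left(-5 + 6\right)\right) 22 = \sqrt{5} + \left(17 + 1\right) 22 = \sqrt{5} + 18 \cdot 22 = \sqrt{5} + 396 = 396 + \sqrt{5}$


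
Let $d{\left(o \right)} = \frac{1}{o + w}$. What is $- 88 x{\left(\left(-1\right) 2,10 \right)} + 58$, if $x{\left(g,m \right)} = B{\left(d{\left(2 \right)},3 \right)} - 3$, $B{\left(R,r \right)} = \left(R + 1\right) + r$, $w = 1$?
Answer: $- \frac{178}{3} \approx -59.333$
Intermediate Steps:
$d{\left(o \right)} = \frac{1}{1 + o}$ ($d{\left(o \right)} = \frac{1}{o + 1} = \frac{1}{1 + o}$)
$B{\left(R,r \right)} = 1 + R + r$ ($B{\left(R,r \right)} = \left(1 + R\right) + r = 1 + R + r$)
$x{\left(g,m \right)} = \frac{4}{3}$ ($x{\left(g,m \right)} = \left(1 + \frac{1}{1 + 2} + 3\right) - 3 = \left(1 + \frac{1}{3} + 3\right) - 3 = \frac{13}{3} - 3 = \frac{4}{3}$)
$- 88 x{\left(\left(-1\right) 2,10 \right)} + 58 = \left(-88\right) \frac{4}{3} + 58 = - \frac{352}{3} + 58 = - \frac{178}{3}$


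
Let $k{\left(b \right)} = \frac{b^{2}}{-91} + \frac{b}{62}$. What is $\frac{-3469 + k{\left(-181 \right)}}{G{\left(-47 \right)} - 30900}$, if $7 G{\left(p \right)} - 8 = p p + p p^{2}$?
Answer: $\frac{21619751}{256232236} \approx 0.084376$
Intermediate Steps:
$G{\left(p \right)} = \frac{8}{7} + \frac{p^{2}}{7} + \frac{p^{3}}{7}$ ($G{\left(p \right)} = \frac{8}{7} + \frac{p p + p p^{2}}{7} = \frac{8}{7} + \frac{p^{2} + p^{3}}{7} = \frac{8}{7} + \left(\frac{p^{2}}{7} + \frac{p^{3}}{7}\right) = \frac{8}{7} + \frac{p^{2}}{7} + \frac{p^{3}}{7}$)
$k{\left(b \right)} = - \frac{b^{2}}{91} + \frac{b}{62}$ ($k{\left(b \right)} = b^{2} \left(- \frac{1}{91}\right) + b \frac{1}{62} = - \frac{b^{2}}{91} + \frac{b}{62}$)
$\frac{-3469 + k{\left(-181 \right)}}{G{\left(-47 \right)} - 30900} = \frac{-3469 + \frac{1}{5642} \left(-181\right) \left(91 - -11222\right)}{\left(\frac{8}{7} + \frac{\left(-47\right)^{2}}{7} + \frac{\left(-47\right)^{3}}{7}\right) - 30900} = \frac{-3469 + \frac{1}{5642} \left(-181\right) \left(91 + 11222\right)}{\left(\frac{8}{7} + \frac{1}{7} \cdot 2209 + \frac{1}{7} \left(-103823\right)\right) - 30900} = \frac{-3469 + \frac{1}{5642} \left(-181\right) 11313}{\left(\frac{8}{7} + \frac{2209}{7} - \frac{103823}{7}\right) - 30900} = \frac{-3469 - \frac{2047653}{5642}}{- \frac{101606}{7} - 30900} = - \frac{21619751}{5642 \left(- \frac{317906}{7}\right)} = \left(- \frac{21619751}{5642}\right) \left(- \frac{7}{317906}\right) = \frac{21619751}{256232236}$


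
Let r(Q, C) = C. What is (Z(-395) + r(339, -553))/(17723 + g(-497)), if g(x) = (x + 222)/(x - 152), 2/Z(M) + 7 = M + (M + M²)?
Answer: -2532311919/81159562748 ≈ -0.031202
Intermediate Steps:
Z(M) = 2/(-7 + M² + 2*M) (Z(M) = 2/(-7 + (M + (M + M²))) = 2/(-7 + (M² + 2*M)) = 2/(-7 + M² + 2*M))
g(x) = (222 + x)/(-152 + x)
(Z(-395) + r(339, -553))/(17723 + g(-497)) = (2/(-7 + (-395)² + 2*(-395)) - 553)/(17723 + (222 - 497)/(-152 - 497)) = (2/(-7 + 156025 - 790) - 553)/(17723 - 275/(-649)) = (2/155228 - 553)/(17723 - 1/649*(-275)) = (2*(1/155228) - 553)/(17723 + 25/59) = (1/77614 - 553)/(1045682/59) = -42920541/77614*59/1045682 = -2532311919/81159562748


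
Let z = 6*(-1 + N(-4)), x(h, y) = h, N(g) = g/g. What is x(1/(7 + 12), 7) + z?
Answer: 1/19 ≈ 0.052632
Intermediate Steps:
N(g) = 1
z = 0 (z = 6*(-1 + 1) = 6*0 = 0)
x(1/(7 + 12), 7) + z = 1/(7 + 12) + 0 = 1/19 + 0 = 1/19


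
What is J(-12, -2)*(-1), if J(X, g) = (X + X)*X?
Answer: -288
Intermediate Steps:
J(X, g) = 2*X² (J(X, g) = (2*X)*X = 2*X²)
J(-12, -2)*(-1) = (2*(-12)²)*(-1) = (2*144)*(-1) = 288*(-1) = -288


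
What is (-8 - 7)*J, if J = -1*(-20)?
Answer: -300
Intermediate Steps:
J = 20
(-8 - 7)*J = (-8 - 7)*20 = -15*20 = -300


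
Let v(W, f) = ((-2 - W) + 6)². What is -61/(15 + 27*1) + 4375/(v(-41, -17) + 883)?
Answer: 3181/61068 ≈ 0.052089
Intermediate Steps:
v(W, f) = (4 - W)²
-61/(15 + 27*1) + 4375/(v(-41, -17) + 883) = -61/(15 + 27*1) + 4375/((-4 - 41)² + 883) = -61/(15 + 27) + 4375/((-45)² + 883) = -61/42 + 4375/(2025 + 883) = -61*1/42 + 4375/2908 = -61/42 + 4375*(1/2908) = -61/42 + 4375/2908 = 3181/61068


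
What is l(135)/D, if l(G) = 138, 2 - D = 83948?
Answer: -23/13991 ≈ -0.0016439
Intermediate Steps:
D = -83946 (D = 2 - 1*83948 = 2 - 83948 = -83946)
l(135)/D = 138/(-83946) = 138*(-1/83946) = -23/13991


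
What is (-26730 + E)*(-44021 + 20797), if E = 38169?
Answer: -265659336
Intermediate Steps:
(-26730 + E)*(-44021 + 20797) = (-26730 + 38169)*(-44021 + 20797) = 11439*(-23224) = -265659336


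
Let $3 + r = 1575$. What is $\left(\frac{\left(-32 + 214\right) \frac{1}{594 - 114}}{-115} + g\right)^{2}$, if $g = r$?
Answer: $\frac{1882441227377881}{761760000} \approx 2.4712 \cdot 10^{6}$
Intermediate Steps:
$r = 1572$ ($r = -3 + 1575 = 1572$)
$g = 1572$
$\left(\frac{\left(-32 + 214\right) \frac{1}{594 - 114}}{-115} + g\right)^{2} = \left(\frac{\left(-32 + 214\right) \frac{1}{594 - 114}}{-115} + 1572\right)^{2} = \left(\frac{182}{480} \left(- \frac{1}{115}\right) + 1572\right)^{2} = \left(182 \cdot \frac{1}{480} \left(- \frac{1}{115}\right) + 1572\right)^{2} = \left(\frac{91}{240} \left(- \frac{1}{115}\right) + 1572\right)^{2} = \left(- \frac{91}{27600} + 1572\right)^{2} = \left(\frac{43387109}{27600}\right)^{2} = \frac{1882441227377881}{761760000}$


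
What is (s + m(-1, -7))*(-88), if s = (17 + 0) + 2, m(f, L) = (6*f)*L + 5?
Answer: -5808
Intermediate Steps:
m(f, L) = 5 + 6*L*f (m(f, L) = 6*L*f + 5 = 5 + 6*L*f)
s = 19 (s = 17 + 2 = 19)
(s + m(-1, -7))*(-88) = (19 + (5 + 6*(-7)*(-1)))*(-88) = (19 + (5 + 42))*(-88) = (19 + 47)*(-88) = 66*(-88) = -5808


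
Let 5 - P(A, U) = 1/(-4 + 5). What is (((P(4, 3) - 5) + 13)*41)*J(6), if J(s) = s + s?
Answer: 5904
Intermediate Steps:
P(A, U) = 4 (P(A, U) = 5 - 1/(-4 + 5) = 5 - 1/1 = 5 - 1*1 = 5 - 1 = 4)
J(s) = 2*s
(((P(4, 3) - 5) + 13)*41)*J(6) = (((4 - 5) + 13)*41)*(2*6) = ((-1 + 13)*41)*12 = (12*41)*12 = 492*12 = 5904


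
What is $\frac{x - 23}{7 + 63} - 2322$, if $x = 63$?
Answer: $- \frac{16250}{7} \approx -2321.4$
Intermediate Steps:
$\frac{x - 23}{7 + 63} - 2322 = \frac{63 - 23}{7 + 63} - 2322 = \frac{40}{70} - 2322 = 40 \cdot \frac{1}{70} - 2322 = \frac{4}{7} - 2322 = - \frac{16250}{7}$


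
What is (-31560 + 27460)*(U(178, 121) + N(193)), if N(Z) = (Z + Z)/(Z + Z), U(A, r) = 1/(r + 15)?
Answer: -140425/34 ≈ -4130.1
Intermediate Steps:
U(A, r) = 1/(15 + r)
N(Z) = 1 (N(Z) = (2*Z)/((2*Z)) = (2*Z)*(1/(2*Z)) = 1)
(-31560 + 27460)*(U(178, 121) + N(193)) = (-31560 + 27460)*(1/(15 + 121) + 1) = -4100*(1/136 + 1) = -4100*137/136 = -140425/34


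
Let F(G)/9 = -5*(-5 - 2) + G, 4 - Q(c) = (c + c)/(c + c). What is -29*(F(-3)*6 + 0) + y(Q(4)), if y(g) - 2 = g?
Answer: -50107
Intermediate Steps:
Q(c) = 3 (Q(c) = 4 - (c + c)/(c + c) = 4 - 2*c/(2*c) = 4 - 2*c*1/(2*c) = 4 - 1*1 = 4 - 1 = 3)
y(g) = 2 + g
F(G) = 315 + 9*G (F(G) = 9*(-5*(-5 - 2) + G) = 9*(-5*(-7) + G) = 9*(35 + G) = 315 + 9*G)
-29*(F(-3)*6 + 0) + y(Q(4)) = -29*((315 + 9*(-3))*6 + 0) + (2 + 3) = -29*((315 - 27)*6 + 0) + 5 = -29*(288*6 + 0) + 5 = -29*(1728 + 0) + 5 = -29*1728 + 5 = -50112 + 5 = -50107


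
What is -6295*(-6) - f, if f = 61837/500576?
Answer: 18906693683/500576 ≈ 37770.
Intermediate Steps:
f = 61837/500576 (f = 61837*(1/500576) = 61837/500576 ≈ 0.12353)
-6295*(-6) - f = -6295*(-6) - 1*61837/500576 = 37770 - 61837/500576 = 18906693683/500576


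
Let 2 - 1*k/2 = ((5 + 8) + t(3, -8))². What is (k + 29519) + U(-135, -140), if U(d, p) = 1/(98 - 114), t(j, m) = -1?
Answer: 467759/16 ≈ 29235.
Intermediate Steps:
U(d, p) = -1/16 (U(d, p) = 1/(-16) = -1/16)
k = -284 (k = 4 - 2*((5 + 8) - 1)² = 4 - 2*(13 - 1)² = 4 - 2*12² = 4 - 2*144 = 4 - 288 = -284)
(k + 29519) + U(-135, -140) = (-284 + 29519) - 1/16 = 29235 - 1/16 = 467759/16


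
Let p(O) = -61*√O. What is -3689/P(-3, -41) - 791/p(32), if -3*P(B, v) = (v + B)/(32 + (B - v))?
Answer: -387345/22 + 791*√2/488 ≈ -17604.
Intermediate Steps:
P(B, v) = -(B + v)/(3*(32 + B - v)) (P(B, v) = -(v + B)/(3*(32 + (B - v))) = -(B + v)/(3*(32 + B - v)))
-3689/P(-3, -41) - 791/p(32) = -3689*3*(-32 - 41 - 1*(-3))/(-3 - 41) - 791*(-√2/488) = -3689/((⅓)*(-44)/(-32 - 41 + 3)) - 791*(-√2/488) = -3689/((⅓)*(-44)/(-70)) - 791*(-√2/488) = -3689/((⅓)*(-1/70)*(-44)) - (-791)*√2/488 = -3689/22/105 + 791*√2/488 = -3689*105/22 + 791*√2/488 = -387345/22 + 791*√2/488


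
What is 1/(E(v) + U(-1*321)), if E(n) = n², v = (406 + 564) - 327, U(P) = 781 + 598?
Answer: 1/414828 ≈ 2.4106e-6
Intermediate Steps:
U(P) = 1379
v = 643 (v = 970 - 327 = 643)
1/(E(v) + U(-1*321)) = 1/(643² + 1379) = 1/(413449 + 1379) = 1/414828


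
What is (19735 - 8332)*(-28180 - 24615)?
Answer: -602021385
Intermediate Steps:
(19735 - 8332)*(-28180 - 24615) = 11403*(-52795) = -602021385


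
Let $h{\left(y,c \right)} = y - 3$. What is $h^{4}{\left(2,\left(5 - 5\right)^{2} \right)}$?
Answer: $1$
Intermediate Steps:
$h{\left(y,c \right)} = -3 + y$
$h^{4}{\left(2,\left(5 - 5\right)^{2} \right)} = \left(-3 + 2\right)^{4} = \left(-1\right)^{4} = 1$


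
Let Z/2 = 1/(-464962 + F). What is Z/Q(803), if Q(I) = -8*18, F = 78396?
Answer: 1/27832752 ≈ 3.5929e-8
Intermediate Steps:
Q(I) = -144
Z = -1/193283 (Z = 2/(-464962 + 78396) = 2/(-386566) = 2*(-1/386566) = -1/193283 ≈ -5.1738e-6)
Z/Q(803) = -1/193283/(-144) = -1/193283*(-1/144) = 1/27832752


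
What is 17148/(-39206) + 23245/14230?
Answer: 66732743/55790138 ≈ 1.1961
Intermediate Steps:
17148/(-39206) + 23245/14230 = 17148*(-1/39206) + 23245*(1/14230) = -8574/19603 + 4649/2846 = 66732743/55790138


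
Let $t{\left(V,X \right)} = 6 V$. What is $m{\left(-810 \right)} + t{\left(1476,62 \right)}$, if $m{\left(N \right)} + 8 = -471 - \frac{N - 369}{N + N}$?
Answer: $\frac{1507729}{180} \approx 8376.3$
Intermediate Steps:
$m{\left(N \right)} = -479 - \frac{-369 + N}{2 N}$ ($m{\left(N \right)} = -8 - \left(471 + \frac{N - 369}{N + N}\right) = -8 - \left(471 + \frac{-369 + N}{2 N}\right) = -479 - \frac{-369 + N}{2 N}$)
$m{\left(-810 \right)} + t{\left(1476,62 \right)} = \frac{369 - -776790}{2 \left(-810\right)} + 6 \cdot 1476 = \frac{1}{2} \left(- \frac{1}{810}\right) \left(369 + 776790\right) + 8856 = \frac{1}{2} \left(- \frac{1}{810}\right) 777159 + 8856 = - \frac{86351}{180} + 8856 = \frac{1507729}{180}$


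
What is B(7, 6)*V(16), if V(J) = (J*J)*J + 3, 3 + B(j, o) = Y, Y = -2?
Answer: -20495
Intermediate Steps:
B(j, o) = -5 (B(j, o) = -3 - 2 = -5)
V(J) = 3 + J³ (V(J) = J²*J + 3 = J³ + 3 = 3 + J³)
B(7, 6)*V(16) = -5*(3 + 16³) = -5*(3 + 4096) = -5*4099 = -20495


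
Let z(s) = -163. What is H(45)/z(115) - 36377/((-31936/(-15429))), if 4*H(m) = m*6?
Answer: -91487655159/5205568 ≈ -17575.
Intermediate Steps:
H(m) = 3*m/2 (H(m) = (m*6)/4 = (6*m)/4 = 3*m/2)
H(45)/z(115) - 36377/((-31936/(-15429))) = ((3/2)*45)/(-163) - 36377/((-31936/(-15429))) = (135/2)*(-1/163) - 36377/((-31936*(-1/15429))) = -135/326 - 36377/31936/15429 = -135/326 - 36377*15429/31936 = -135/326 - 561260733/31936 = -91487655159/5205568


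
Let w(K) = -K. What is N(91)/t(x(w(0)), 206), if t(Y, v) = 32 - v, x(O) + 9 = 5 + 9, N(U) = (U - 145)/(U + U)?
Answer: 9/5278 ≈ 0.0017052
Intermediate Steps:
N(U) = (-145 + U)/(2*U) (N(U) = (-145 + U)/((2*U)) = (-145 + U)*(1/(2*U)) = (-145 + U)/(2*U))
x(O) = 5 (x(O) = -9 + (5 + 9) = -9 + 14 = 5)
N(91)/t(x(w(0)), 206) = ((½)*(-145 + 91)/91)/(32 - 1*206) = ((½)*(1/91)*(-54))/(32 - 206) = -27/91/(-174) = -27/91*(-1/174) = 9/5278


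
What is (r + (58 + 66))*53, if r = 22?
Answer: 7738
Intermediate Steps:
(r + (58 + 66))*53 = (22 + (58 + 66))*53 = (22 + 124)*53 = 146*53 = 7738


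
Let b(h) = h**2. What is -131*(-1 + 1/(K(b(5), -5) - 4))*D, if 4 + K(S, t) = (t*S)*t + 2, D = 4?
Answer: 323832/619 ≈ 523.15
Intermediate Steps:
K(S, t) = -2 + S*t**2 (K(S, t) = -4 + ((t*S)*t + 2) = -4 + ((S*t)*t + 2) = -4 + (S*t**2 + 2) = -4 + (2 + S*t**2) = -2 + S*t**2)
-131*(-1 + 1/(K(b(5), -5) - 4))*D = -131*(-1 + 1/((-2 + 5**2*(-5)**2) - 4))*4 = -131*(-1 + 1/((-2 + 25*25) - 4))*4 = -131*(-1 + 1/((-2 + 625) - 4))*4 = -131*(-1 + 1/(623 - 4))*4 = -131*(-1 + 1/619)*4 = -(-80958)*4/619 = -131*(-2472/619) = 323832/619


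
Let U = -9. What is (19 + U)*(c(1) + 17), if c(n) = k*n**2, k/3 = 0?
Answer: 170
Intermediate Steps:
k = 0 (k = 3*0 = 0)
c(n) = 0 (c(n) = 0*n**2 = 0)
(19 + U)*(c(1) + 17) = (19 - 9)*(0 + 17) = 10*17 = 170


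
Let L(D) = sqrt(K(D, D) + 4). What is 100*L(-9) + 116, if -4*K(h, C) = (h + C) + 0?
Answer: 116 + 50*sqrt(34) ≈ 407.55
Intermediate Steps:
K(h, C) = -C/4 - h/4 (K(h, C) = -((h + C) + 0)/4 = -((C + h) + 0)/4 = -(C + h)/4 = -C/4 - h/4)
L(D) = sqrt(4 - D/2) (L(D) = sqrt((-D/4 - D/4) + 4) = sqrt(-D/2 + 4) = sqrt(4 - D/2))
100*L(-9) + 116 = 100*(sqrt(16 - 2*(-9))/2) + 116 = 100*(sqrt(16 + 18)/2) + 116 = 100*(sqrt(34)/2) + 116 = 50*sqrt(34) + 116 = 116 + 50*sqrt(34)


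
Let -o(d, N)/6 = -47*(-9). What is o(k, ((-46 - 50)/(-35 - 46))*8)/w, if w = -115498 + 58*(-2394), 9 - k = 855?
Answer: 1269/127175 ≈ 0.0099784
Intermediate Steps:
k = -846 (k = 9 - 1*855 = 9 - 855 = -846)
o(d, N) = -2538 (o(d, N) = -(-282)*(-9) = -6*423 = -2538)
w = -254350 (w = -115498 - 138852 = -254350)
o(k, ((-46 - 50)/(-35 - 46))*8)/w = -2538/(-254350) = -2538*(-1/254350) = 1269/127175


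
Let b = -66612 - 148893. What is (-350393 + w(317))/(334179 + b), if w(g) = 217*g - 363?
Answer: -93989/39558 ≈ -2.3760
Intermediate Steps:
b = -215505
w(g) = -363 + 217*g
(-350393 + w(317))/(334179 + b) = (-350393 + (-363 + 217*317))/(334179 - 215505) = (-350393 + (-363 + 68789))/118674 = (-350393 + 68426)*(1/118674) = -281967*1/118674 = -93989/39558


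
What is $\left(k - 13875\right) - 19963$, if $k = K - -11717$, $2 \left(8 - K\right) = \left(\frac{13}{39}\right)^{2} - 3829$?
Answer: $- \frac{181787}{9} \approx -20199.0$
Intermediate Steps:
$K = \frac{17302}{9}$ ($K = 8 - \frac{\left(\frac{13}{39}\right)^{2} - 3829}{2} = 8 - \frac{\left(13 \cdot \frac{1}{39}\right)^{2} - 3829}{2} = 8 - \frac{\left(\frac{1}{3}\right)^{2} - 3829}{2} = 8 - \frac{\frac{1}{9} - 3829}{2} = 8 - - \frac{17230}{9} = 8 + \frac{17230}{9} = \frac{17302}{9} \approx 1922.4$)
$k = \frac{122755}{9}$ ($k = \frac{17302}{9} - -11717 = \frac{17302}{9} + 11717 = \frac{122755}{9} \approx 13639.0$)
$\left(k - 13875\right) - 19963 = \left(\frac{122755}{9} - 13875\right) - 19963 = - \frac{2120}{9} - 19963 = - \frac{181787}{9}$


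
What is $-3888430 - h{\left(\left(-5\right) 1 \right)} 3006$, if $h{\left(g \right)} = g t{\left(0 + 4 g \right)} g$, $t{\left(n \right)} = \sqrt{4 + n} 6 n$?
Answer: $-3888430 + 36072000 i \approx -3.8884 \cdot 10^{6} + 3.6072 \cdot 10^{7} i$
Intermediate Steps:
$t{\left(n \right)} = 6 n \sqrt{4 + n}$ ($t{\left(n \right)} = 6 \sqrt{4 + n} n = 6 n \sqrt{4 + n}$)
$h{\left(g \right)} = 24 g^{3} \sqrt{4 + 4 g}$ ($h{\left(g \right)} = g 6 \left(0 + 4 g\right) \sqrt{4 + \left(0 + 4 g\right)} g = g 6 \cdot 4 g \sqrt{4 + 4 g} g = g 24 g \sqrt{4 + 4 g} g = 24 g^{2} \sqrt{4 + 4 g} g = 24 g^{3} \sqrt{4 + 4 g}$)
$-3888430 - h{\left(\left(-5\right) 1 \right)} 3006 = -3888430 - 48 \left(\left(-5\right) 1\right)^{3} \sqrt{1 - 5} \cdot 3006 = -3888430 - 48 \left(-5\right)^{3} \sqrt{1 - 5} \cdot 3006 = -3888430 - 48 \left(-125\right) \sqrt{-4} \cdot 3006 = -3888430 - 48 \left(-125\right) 2 i 3006 = -3888430 - - 12000 i 3006 = -3888430 - - 36072000 i = -3888430 + 36072000 i$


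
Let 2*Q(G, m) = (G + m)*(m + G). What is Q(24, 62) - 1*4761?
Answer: -1063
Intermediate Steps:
Q(G, m) = (G + m)²/2 (Q(G, m) = ((G + m)*(m + G))/2 = ((G + m)*(G + m))/2 = (G + m)²/2)
Q(24, 62) - 1*4761 = (24 + 62)²/2 - 1*4761 = (½)*86² - 4761 = (½)*7396 - 4761 = 3698 - 4761 = -1063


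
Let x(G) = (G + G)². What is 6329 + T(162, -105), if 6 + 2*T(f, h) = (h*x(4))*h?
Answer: 359126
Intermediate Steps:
x(G) = 4*G² (x(G) = (2*G)² = 4*G²)
T(f, h) = -3 + 32*h² (T(f, h) = -3 + ((h*(4*4²))*h)/2 = -3 + ((h*(4*16))*h)/2 = -3 + ((h*64)*h)/2 = -3 + ((64*h)*h)/2 = -3 + (64*h²)/2 = -3 + 32*h²)
6329 + T(162, -105) = 6329 + (-3 + 32*(-105)²) = 6329 + (-3 + 32*11025) = 6329 + (-3 + 352800) = 6329 + 352797 = 359126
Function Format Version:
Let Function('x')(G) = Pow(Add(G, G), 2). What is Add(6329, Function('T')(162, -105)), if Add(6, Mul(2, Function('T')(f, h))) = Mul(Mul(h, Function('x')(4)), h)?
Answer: 359126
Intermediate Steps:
Function('x')(G) = Mul(4, Pow(G, 2)) (Function('x')(G) = Pow(Mul(2, G), 2) = Mul(4, Pow(G, 2)))
Function('T')(f, h) = Add(-3, Mul(32, Pow(h, 2))) (Function('T')(f, h) = Add(-3, Mul(Rational(1, 2), Mul(Mul(h, Mul(4, Pow(4, 2))), h))) = Add(-3, Mul(Rational(1, 2), Mul(Mul(h, Mul(4, 16)), h))) = Add(-3, Mul(Rational(1, 2), Mul(Mul(h, 64), h))) = Add(-3, Mul(Rational(1, 2), Mul(Mul(64, h), h))) = Add(-3, Mul(Rational(1, 2), Mul(64, Pow(h, 2)))) = Add(-3, Mul(32, Pow(h, 2))))
Add(6329, Function('T')(162, -105)) = Add(6329, Add(-3, Mul(32, Pow(-105, 2)))) = Add(6329, Add(-3, Mul(32, 11025))) = Add(6329, Add(-3, 352800)) = Add(6329, 352797) = 359126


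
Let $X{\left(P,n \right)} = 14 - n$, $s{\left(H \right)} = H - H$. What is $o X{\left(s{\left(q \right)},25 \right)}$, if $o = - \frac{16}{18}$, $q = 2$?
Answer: $\frac{88}{9} \approx 9.7778$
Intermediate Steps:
$s{\left(H \right)} = 0$
$o = - \frac{8}{9}$ ($o = \left(-16\right) \frac{1}{18} = - \frac{8}{9} \approx -0.88889$)
$o X{\left(s{\left(q \right)},25 \right)} = - \frac{8 \left(14 - 25\right)}{9} = \left(- \frac{8}{9}\right) \left(-11\right) = \frac{88}{9}$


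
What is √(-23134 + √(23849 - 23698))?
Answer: √(-23134 + √151) ≈ 152.06*I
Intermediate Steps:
√(-23134 + √(23849 - 23698)) = √(-23134 + √151)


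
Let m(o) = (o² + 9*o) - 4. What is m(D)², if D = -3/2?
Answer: 3721/16 ≈ 232.56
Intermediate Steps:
D = -3/2 (D = -3*½ = -3/2 ≈ -1.5000)
m(o) = -4 + o² + 9*o
m(D)² = (-4 + (-3/2)² + 9*(-3/2))² = (-4 + 9/4 - 27/2)² = (-61/4)² = 3721/16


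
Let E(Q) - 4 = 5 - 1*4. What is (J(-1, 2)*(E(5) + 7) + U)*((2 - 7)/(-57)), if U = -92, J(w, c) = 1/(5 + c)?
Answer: -3160/399 ≈ -7.9198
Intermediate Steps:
E(Q) = 5 (E(Q) = 4 + (5 - 1*4) = 4 + (5 - 4) = 4 + 1 = 5)
(J(-1, 2)*(E(5) + 7) + U)*((2 - 7)/(-57)) = ((5 + 7)/(5 + 2) - 92)*((2 - 7)/(-57)) = (12/7 - 92)*(-5*(-1/57)) = ((⅐)*12 - 92)*(5/57) = (12/7 - 92)*(5/57) = -632/7*5/57 = -3160/399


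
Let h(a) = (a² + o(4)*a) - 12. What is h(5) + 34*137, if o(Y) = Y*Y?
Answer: 4751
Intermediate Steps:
o(Y) = Y²
h(a) = -12 + a² + 16*a (h(a) = (a² + 4²*a) - 12 = (a² + 16*a) - 12 = -12 + a² + 16*a)
h(5) + 34*137 = (-12 + 5² + 16*5) + 34*137 = (-12 + 25 + 80) + 4658 = 93 + 4658 = 4751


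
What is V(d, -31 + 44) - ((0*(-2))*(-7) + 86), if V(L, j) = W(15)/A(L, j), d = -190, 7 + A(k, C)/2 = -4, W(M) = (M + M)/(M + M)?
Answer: -1893/22 ≈ -86.045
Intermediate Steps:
W(M) = 1 (W(M) = (2*M)/((2*M)) = (2*M)*(1/(2*M)) = 1)
A(k, C) = -22 (A(k, C) = -14 + 2*(-4) = -14 - 8 = -22)
V(L, j) = -1/22 (V(L, j) = 1/(-22) = 1*(-1/22) = -1/22)
V(d, -31 + 44) - ((0*(-2))*(-7) + 86) = -1/22 - ((0*(-2))*(-7) + 86) = -1/22 - (0*(-7) + 86) = -1/22 - (0 + 86) = -1/22 - 1*86 = -1/22 - 86 = -1893/22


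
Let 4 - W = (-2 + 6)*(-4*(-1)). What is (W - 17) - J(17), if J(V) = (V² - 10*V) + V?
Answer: -165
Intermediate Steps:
W = -12 (W = 4 - (-2 + 6)*(-4*(-1)) = 4 - 4*4 = 4 - 1*16 = 4 - 16 = -12)
J(V) = V² - 9*V
(W - 17) - J(17) = (-12 - 17) - 17*(-9 + 17) = -29 - 17*8 = -29 - 1*136 = -29 - 136 = -165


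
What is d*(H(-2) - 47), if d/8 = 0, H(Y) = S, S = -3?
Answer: 0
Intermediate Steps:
H(Y) = -3
d = 0 (d = 8*0 = 0)
d*(H(-2) - 47) = 0*(-3 - 47) = 0*(-50) = 0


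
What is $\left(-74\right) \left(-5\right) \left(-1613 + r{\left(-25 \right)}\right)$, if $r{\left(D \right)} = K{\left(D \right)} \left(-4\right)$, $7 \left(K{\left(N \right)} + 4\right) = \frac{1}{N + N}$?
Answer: $- \frac{20681002}{35} \approx -5.9089 \cdot 10^{5}$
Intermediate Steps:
$K{\left(N \right)} = -4 + \frac{1}{14 N}$ ($K{\left(N \right)} = -4 + \frac{1}{7 \left(N + N\right)} = -4 + \frac{1}{7 \cdot 2 N} = -4 + \frac{\frac{1}{2} \frac{1}{N}}{7} = -4 + \frac{1}{14 N}$)
$r{\left(D \right)} = 16 - \frac{2}{7 D}$ ($r{\left(D \right)} = \left(-4 + \frac{1}{14 D}\right) \left(-4\right) = 16 - \frac{2}{7 D}$)
$\left(-74\right) \left(-5\right) \left(-1613 + r{\left(-25 \right)}\right) = \left(-74\right) \left(-5\right) \left(-1613 + \left(16 - \frac{2}{7 \left(-25\right)}\right)\right) = 370 \left(-1613 + \left(16 - - \frac{2}{175}\right)\right) = 370 \left(-1613 + \left(16 + \frac{2}{175}\right)\right) = 370 \left(-1613 + \frac{2802}{175}\right) = 370 \left(- \frac{279473}{175}\right) = - \frac{20681002}{35}$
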